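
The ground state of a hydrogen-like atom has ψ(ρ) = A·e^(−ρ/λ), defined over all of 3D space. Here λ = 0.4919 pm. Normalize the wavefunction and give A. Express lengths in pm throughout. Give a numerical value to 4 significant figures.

A ≈ 1.635 pm^(-3/2)

The normalization condition is ∫|ψ|² 4πρ² dρ = 1 from 0 to ∞.
The angular integral contributes 4π, leaving ∫₀^∞ ρ²|ψ|² dρ.
Using ∫₀^∞ ρⁿ e^(−αρ) dρ = n!/αⁿ⁺¹, ∫|ψ|² 4πρ² dρ = A²·(π·λ^3).
With λ = 0.4919: A² = 2.6744 and A = 1.6353.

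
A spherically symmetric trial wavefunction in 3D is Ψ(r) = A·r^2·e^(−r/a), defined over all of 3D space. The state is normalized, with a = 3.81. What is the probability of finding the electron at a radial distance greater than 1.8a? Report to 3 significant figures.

With dV = 4πr²dr, the probability is ∫|Ψ|² dV over r > 1.8a.
The full normalization integral is A²·[45·π·a^7/2] = 1, fixing A².
In terms of u = r/a (A², 4π and the length scale all cancel between numerator and denominator), P = [∫_{1.8}^{∞} u^6·e^(-2·u) du] / [∫_{0}^{∞} u^6·e^(-2·u) du].
An antiderivative of u^6·e^(-2·u) is -(4·u^6 + 12·u^5 + 30·u^4 + 60·u^3 + 90·u^2 + 90·u + 45)·e^(-2·u)/8; evaluating from 1.8 to ∞ gives ≈ 5.2128, while the full integral is 45/8.
The region integral divided by the full integral gives P = 0.9267.

P ≈ 0.927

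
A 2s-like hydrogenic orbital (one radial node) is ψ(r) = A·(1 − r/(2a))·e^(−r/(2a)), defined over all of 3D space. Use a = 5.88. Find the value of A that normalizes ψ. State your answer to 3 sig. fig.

The normalization condition is ∫|ψ|² 4πr² dr = 1 from 0 to ∞.
The angular integral contributes 4π, leaving ∫₀^∞ r²|ψ|² dr.
Using ∫₀^∞ rⁿ e^(−αr) dr = n!/αⁿ⁺¹, the integral (without the A² prefactor) comes out to 8·π·a^3.
With a = 5.88: A² = 0.0001957 and A = 0.01399.

A ≈ 0.0140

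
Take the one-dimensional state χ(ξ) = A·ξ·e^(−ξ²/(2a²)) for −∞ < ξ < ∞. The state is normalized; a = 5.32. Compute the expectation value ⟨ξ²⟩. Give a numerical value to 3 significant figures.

⟨ξ^2⟩ ≈ 42.5

⟨ξ²⟩ = ∫ ξ^2 |χ|² dξ over the full domain.
Since the A² factors cancel between numerator and denominator, ⟨ξ²⟩ = 3·a^2/2.
With a = 5.32, ⟨ξ^2⟩ = 42.45.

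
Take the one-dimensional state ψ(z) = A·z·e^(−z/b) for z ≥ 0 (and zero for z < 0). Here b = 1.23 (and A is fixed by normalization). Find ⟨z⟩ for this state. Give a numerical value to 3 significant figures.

⟨z⟩ ≈ 1.85

⟨z⟩ = ∫ z |ψ|² dz over the full domain.
Recall ∫₀^∞ z^m e^(−z/β) dz = m!·β^(m+1), the ratio of the moment integral to the normalization integral gives ⟨z⟩ = 3·b/2.
With b = 1.23, ⟨z⟩ = 1.845.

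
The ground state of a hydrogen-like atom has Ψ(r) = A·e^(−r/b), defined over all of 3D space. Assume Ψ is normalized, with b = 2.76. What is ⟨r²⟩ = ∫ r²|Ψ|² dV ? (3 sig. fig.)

The expectation value is the |Ψ|²-weighted average of r^2: ∫ r^2|Ψ|² 4πr² dr.
Since the A² factors cancel between numerator and denominator, ⟨r²⟩ = 3·b^2.
With b = 2.76, ⟨r^2⟩ = 22.85.

⟨r^2⟩ ≈ 22.9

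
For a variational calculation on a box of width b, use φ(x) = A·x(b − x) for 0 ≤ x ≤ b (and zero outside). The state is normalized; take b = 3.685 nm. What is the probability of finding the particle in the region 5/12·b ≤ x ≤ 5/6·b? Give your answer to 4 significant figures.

The probability is P = ∫ |φ|² dx over [5/12·b, 5/6·b].
Since A² = 1/(b^5/30), this is the region integral divided by the full normalization integral.
In terms of u = x/b (A² and the length scale cancel between numerator and denominator), P = [∫_{5/12}^{5/6} u^2·(1 - u)^2 du] / [∫_{0}^{1} u^2·(1 - u)^2 du].
Using ∫ u^2·(1 - u)^2 du = u^3·(6·u^2 - 15·u + 10)/30, the numerator is ≈ 0.0205962 and the denominator is 1/30.
Taking the ratio, P = 0.61789.

P ≈ 0.6179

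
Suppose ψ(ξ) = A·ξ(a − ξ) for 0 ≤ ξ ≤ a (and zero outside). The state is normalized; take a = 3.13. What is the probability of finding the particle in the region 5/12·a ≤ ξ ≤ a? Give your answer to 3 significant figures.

P ≈ 0.653

The probability is P = ∫ |ψ|² dξ over [5/12·a, a].
With A² fixed by ∫|ψ|² = 1, i.e. A² = (a^5/30)^(−1), substitute and integrate.
In terms of u = ξ/a (A² and the length scale cancel between numerator and denominator), P = [∫_{5/12}^{1} u^2·(1 - u)^2 du] / [∫_{0}^{1} u^2·(1 - u)^2 du].
An antiderivative of u^2·(1 - u)^2 is u^3·(6·u^2 - 15·u + 10)/30; evaluating from 5/12 to 1 gives ≈ 0.021779, while the full integral is 1/30.
Evaluating gives P = 0.6534.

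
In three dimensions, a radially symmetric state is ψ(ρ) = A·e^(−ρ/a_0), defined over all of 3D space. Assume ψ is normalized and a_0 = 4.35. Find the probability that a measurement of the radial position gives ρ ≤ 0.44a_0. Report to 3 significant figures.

P = ∫ |ψ|² 4πρ² dρ over ρ ≤ 0.44a_0.
A² is fixed by ∫₀^∞ 4πρ²|ψ|² dρ = 1, i.e. A² = (π·a_0^3)^(−1).
Substituting u = ρ/a_0, A², 4π and the length scale all cancel in the ratio: P = ∫_{0}^{0.44} u^2·e^(-2·u) du / ∫_{0}^{∞} u^2·e^(-2·u) du.
An antiderivative of u^2·e^(-2·u) is -(2·u^2 + 2·u + 1)·e^(-2·u)/4; evaluating from 0 to 0.44 gives 1/4 - 1417·e^(-22/25)/2500, while the full integral is 1/4.
The region integral divided by the full integral gives P = 0.05960.

P ≈ 0.0596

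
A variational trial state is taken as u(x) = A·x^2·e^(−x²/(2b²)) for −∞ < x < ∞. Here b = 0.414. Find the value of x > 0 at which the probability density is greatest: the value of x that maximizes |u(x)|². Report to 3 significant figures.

Set d/dx [|u(x)|²] = 0 and solve for x > 0.
Solving yields x = √(2)·b.
With b = 0.414, the value of x > 0 at which the probability density is greatest is 0.5855.

x ≈ 0.585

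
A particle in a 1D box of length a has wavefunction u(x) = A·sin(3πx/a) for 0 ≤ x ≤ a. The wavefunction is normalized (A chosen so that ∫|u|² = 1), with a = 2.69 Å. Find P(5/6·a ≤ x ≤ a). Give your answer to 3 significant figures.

P ≈ 0.167

P = ∫_{5/6·a}^{a} |u(x)|² dx.
The normalization integral ∫|u|²dx over the whole domain equals a/2·A², and A² cancels in the ratio.
In terms of t = x/a (A² and the length scale cancel between numerator and denominator), P = [∫_{5/6}^{1} sin(3·π·t)^2 dt] / [∫_{0}^{1} sin(3·π·t)^2 dt].
With ∫ sin(3·π·t)^2 dt = t/2 - sin(6·π·t)/(12·π) + C, the region integral is 1/12 and the full one is 1/2.
The result is P = 1/6.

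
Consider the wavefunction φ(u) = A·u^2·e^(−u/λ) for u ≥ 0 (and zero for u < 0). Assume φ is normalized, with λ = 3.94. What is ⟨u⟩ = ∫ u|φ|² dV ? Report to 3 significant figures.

⟨u⟩ ≈ 9.85

The expectation value is the |φ|²-weighted average of u: ∫ u|φ|² du.
Recall ∫₀^∞ u^m e^(−u/β) du = m!·β^(m+1), since the A² factors cancel between numerator and denominator, ⟨u⟩ = 5·λ/2.
With λ = 3.94, ⟨u⟩ = 9.850.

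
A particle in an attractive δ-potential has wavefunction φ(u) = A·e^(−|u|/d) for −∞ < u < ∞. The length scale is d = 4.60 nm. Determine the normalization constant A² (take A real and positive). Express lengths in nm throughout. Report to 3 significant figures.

A^2 ≈ 0.217 nm^(-1)

The normalization condition is ∫|φ|² du = 1 from −∞ to ∞.
With ∫₀^∞ u^0 e^(−αu) du = 0!/α^1, with φ = A·e^(−|u|/d), the integral evaluates to A²·[d].
Plugging in d = 4.60 yields A = 0.4663.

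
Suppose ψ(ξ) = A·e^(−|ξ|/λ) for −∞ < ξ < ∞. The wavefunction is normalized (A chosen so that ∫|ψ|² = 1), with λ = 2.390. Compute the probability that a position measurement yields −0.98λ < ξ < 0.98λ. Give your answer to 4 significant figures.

P ≈ 0.8591

P = ∫_{−0.98λ}^{0.98λ} |ψ(ξ)|² dξ.
With A² fixed by ∫|ψ|² = 1, i.e. A² = (λ)^(−1), substitute and integrate.
By symmetry take twice the ξ ≥ 0 contribution in numerator and denominator; the 2's cancel. Let u = ξ/λ; then A² and the length scale cancel, so P = ∫_{0}^{0.98} e^(-2·u) du ÷ ∫_{0}^{∞} e^(-2·u) du.
With ∫ e^(-2·u) du = -e^(-2·u)/2 + C, the region integral is 1/2 - e^(-49/25)/2 and the full one is 1/2.
This works out to P = 0.85914.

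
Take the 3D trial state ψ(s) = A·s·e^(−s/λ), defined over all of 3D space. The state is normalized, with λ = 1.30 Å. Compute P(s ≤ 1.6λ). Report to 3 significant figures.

P ≈ 0.219

P = ∫ |ψ|² 4πs² ds over s ≤ 1.6λ.
A² is fixed by ∫₀^∞ 4πs²|ψ|² ds = 1, i.e. A² = (3·π·λ^5)^(−1).
Let u = s/λ; then A², 4π and the length scale all cancel, so P = ∫_{0}^{1.6} u^4·e^(-2·u) du ÷ ∫_{0}^{∞} u^4·e^(-2·u) du.
Using ∫ u^4·e^(-2·u) du = -(u^4/2 + u^3 + 3·u^2/2 + 3·u/2 + 3/4)·e^(-2·u), the numerator is ≈ 0.16454 and the denominator is 3/4.
The region integral divided by the full integral gives P = 0.2194.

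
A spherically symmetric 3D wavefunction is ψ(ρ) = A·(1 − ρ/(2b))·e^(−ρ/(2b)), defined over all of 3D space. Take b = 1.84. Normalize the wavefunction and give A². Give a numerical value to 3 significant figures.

A^2 ≈ 0.00639

Normalization requires ∫|ψ|² 4πρ² dρ = 1, integrated from 0 to ∞.
(Spherical symmetry: dV = 4πρ² dρ.)
∫|ψ|² 4πρ² dρ = A²·(8·π·b^3).
Setting this equal to 1 gives A² = 1/(8·π·b^3).
Substituting b = 1.84 gives A² = 0.006387, so A = 0.07992.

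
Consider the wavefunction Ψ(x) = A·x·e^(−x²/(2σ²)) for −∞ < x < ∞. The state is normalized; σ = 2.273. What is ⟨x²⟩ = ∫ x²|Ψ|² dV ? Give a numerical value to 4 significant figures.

By definition ⟨x²⟩ = ∫ x^2 |Ψ(x)|² dx.
With ∫_{−∞}^{∞} x^(2m) e^(−αx²) dx = (2m−1)!!·√π / (2^m α^(m+1/2)), evaluating both integrals, ⟨x²⟩ = 3·σ^2/2.
Putting σ = 2.273 gives 7.7498.

⟨x^2⟩ ≈ 7.750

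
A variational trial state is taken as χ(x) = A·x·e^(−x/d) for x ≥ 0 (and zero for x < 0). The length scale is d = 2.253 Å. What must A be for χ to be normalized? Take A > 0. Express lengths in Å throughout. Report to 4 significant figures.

The normalization condition is ∫|χ|² dx = 1 from 0 to ∞.
Carrying out the integral gives A² · d^3/4.
With d = 2.253: A² = 0.34977 and A = 0.59141.

A ≈ 0.5914 Å^(-3/2)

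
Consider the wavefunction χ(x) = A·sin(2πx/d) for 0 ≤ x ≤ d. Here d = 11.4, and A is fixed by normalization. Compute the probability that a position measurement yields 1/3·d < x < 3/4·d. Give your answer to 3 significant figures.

P ≈ 0.348

The probability is P = ∫ |χ|² dx over [1/3·d, 3/4·d].
The normalization integral ∫|χ|²dx over the whole domain equals d/2·A², and A² cancels in the ratio.
In terms of u = x/d (A² and the length scale cancel between numerator and denominator), P = [∫_{1/3}^{3/4} sin(2·π·u)^2 du] / [∫_{0}^{1} sin(2·π·u)^2 du].
With ∫ sin(2·π·u)^2 du = u/2 - sin(4·π·u)/(8·π) + C, the region integral is -√(3)/(16·π) + 5/24 and the full one is 1/2.
The result is P = -√(3)/(8·π) + 5/12.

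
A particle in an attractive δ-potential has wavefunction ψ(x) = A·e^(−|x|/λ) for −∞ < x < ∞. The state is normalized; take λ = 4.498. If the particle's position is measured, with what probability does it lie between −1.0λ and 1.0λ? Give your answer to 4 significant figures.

The probability is P = ∫ |ψ|² dx over [−1.0λ, 1.0λ].
Since A² = 1/(λ), this is the region integral divided by the full normalization integral.
By symmetry take twice the x ≥ 0 contribution in numerator and denominator; the 2's cancel. In terms of u = x/λ (A² and the length scale cancel between numerator and denominator), P = [∫_{0}^{1.0} e^(-2·u) du] / [∫_{0}^{∞} e^(-2·u) du].
An antiderivative of e^(-2·u) is -e^(-2·u)/2; evaluating from 0 to 1.0 gives 1/2 - e^(-2)/2, while the full integral is 1/2.
This works out to P = 0.86466.

P ≈ 0.8647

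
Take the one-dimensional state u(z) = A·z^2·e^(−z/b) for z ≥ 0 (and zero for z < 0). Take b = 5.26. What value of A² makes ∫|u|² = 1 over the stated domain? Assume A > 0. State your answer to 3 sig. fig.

Normalization requires ∫|u|² dz = 1, integrated from 0 to ∞.
The integral (without the A² prefactor) comes out to 3·b^5/4.
With b = 5.26: A² = 0.0003311 and A = 0.01820.

A^2 ≈ 0.000331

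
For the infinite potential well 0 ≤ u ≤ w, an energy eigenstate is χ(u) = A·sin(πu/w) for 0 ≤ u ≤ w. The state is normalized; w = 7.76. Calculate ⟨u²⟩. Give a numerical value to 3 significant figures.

⟨u^2⟩ ≈ 17.0

By definition ⟨u²⟩ = ∫ u^2 |χ(u)|² du.
Since the A² factors cancel between numerator and denominator, ⟨u²⟩ = -w^2/(2·π^2) + w^2/3.
Putting w = 7.76 gives 17.02.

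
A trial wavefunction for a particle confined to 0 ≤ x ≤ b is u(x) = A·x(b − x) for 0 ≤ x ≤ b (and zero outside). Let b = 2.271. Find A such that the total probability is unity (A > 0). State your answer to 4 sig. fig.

A ≈ 0.7047

The normalization condition is ∫|u|² dx = 1 from 0 to b.
Carrying out the integral gives A² · b^5/30.
Hence A² = 1/[b^5/30].
Substituting b = 2.271 gives A² = 0.49663, so A = 0.70472.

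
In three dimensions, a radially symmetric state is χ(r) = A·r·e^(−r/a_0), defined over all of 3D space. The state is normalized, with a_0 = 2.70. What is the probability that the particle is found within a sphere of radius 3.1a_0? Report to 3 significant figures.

Integrate the radial probability density 4πr²|χ|² over r ≤ 3.1a_0.
The full normalization integral is A²·[3·π·a_0^5] = 1, fixing A².
Substituting u = r/a_0, A², 4π and the length scale all cancel in the ratio: P = ∫_{0}^{3.1} u^4·e^(-2·u) du / ∫_{0}^{∞} u^4·e^(-2·u) du.
With ∫ u^4·e^(-2·u) du = -(u^4/2 + u^3 + 3·u^2/2 + 3·u/2 + 3/4)·e^(-2·u) + C, the region integral is ≈ 0.55562 and the full one is 3/4.
Taking the ratio yields P = 0.7408.

P ≈ 0.741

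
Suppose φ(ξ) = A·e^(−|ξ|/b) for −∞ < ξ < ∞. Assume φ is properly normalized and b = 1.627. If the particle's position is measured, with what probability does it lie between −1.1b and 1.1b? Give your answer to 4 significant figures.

P ≈ 0.8892

The probability is P = ∫ |φ|² dξ over [−1.1b, 1.1b].
With A² fixed by ∫|φ|² = 1, i.e. A² = (b)^(−1), substitute and integrate.
Both integrals are even about ξ = 0, so only the ξ ≥ 0 halves are needed (the factors of 2 cancel). Substituting u = ξ/b, A² and the length scale cancel in the ratio: P = ∫_{0}^{1.1} e^(-2·u) du / ∫_{0}^{∞} e^(-2·u) du.
Using ∫ e^(-2·u) du = -e^(-2·u)/2, the numerator is 1/2 - e^(-11/5)/2 and the denominator is 1/2.
This works out to P = 0.88920.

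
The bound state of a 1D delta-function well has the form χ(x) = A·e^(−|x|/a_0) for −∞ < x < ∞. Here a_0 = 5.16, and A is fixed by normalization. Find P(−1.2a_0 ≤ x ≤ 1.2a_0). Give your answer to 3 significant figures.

|χ|² is the probability density, so P = ∫_{−1.2a_0}^{1.2a_0} |χ|² dx.
With A² fixed by ∫|χ|² = 1, i.e. A² = (a_0)^(−1), substitute and integrate.
By symmetry take twice the x ≥ 0 contribution in numerator and denominator; the 2's cancel. In terms of u = x/a_0 (A² and the length scale cancel between numerator and denominator), P = [∫_{0}^{1.2} e^(-2·u) du] / [∫_{0}^{∞} e^(-2·u) du].
With ∫ e^(-2·u) du = -e^(-2·u)/2 + C, the region integral is 1/2 - e^(-12/5)/2 and the full one is 1/2.
The result is P = 0.9093.

P ≈ 0.909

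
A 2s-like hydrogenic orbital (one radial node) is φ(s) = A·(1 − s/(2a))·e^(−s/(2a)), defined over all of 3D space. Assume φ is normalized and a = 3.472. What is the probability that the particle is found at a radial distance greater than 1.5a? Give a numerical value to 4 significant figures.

P = ∫ |φ|² 4πs² ds over s > 1.5a.
Normalization gives A² = 1/(8·π·a^3).
Substituting u = s/a, A², 4π and the length scale all cancel in the ratio: P = ∫_{1.5}^{∞} u^2·(1 - u/2)^2·e^(-u) du / ∫_{0}^{∞} u^2·(1 - u/2)^2·e^(-u) du.
An antiderivative of u^2·(1 - u/2)^2·e^(-u) is -(u^4/4 + u^2 + 2·u + 2)·e^(-u); evaluating from 1.5 to ∞ gives 545·e^(-3/2)/64, while the full integral is 2.
This evaluates to P = 0.95005.

P ≈ 0.9500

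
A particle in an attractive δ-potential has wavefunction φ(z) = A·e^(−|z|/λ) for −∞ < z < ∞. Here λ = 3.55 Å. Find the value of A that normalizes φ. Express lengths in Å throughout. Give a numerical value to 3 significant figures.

A ≈ 0.531 Å^(-1/2)

Normalization requires ∫|φ|² dz = 1, integrated from −∞ to ∞.
∫|φ|² dz = A²·(λ).
With λ = 3.55: A² = 0.2817 and A = 0.5307.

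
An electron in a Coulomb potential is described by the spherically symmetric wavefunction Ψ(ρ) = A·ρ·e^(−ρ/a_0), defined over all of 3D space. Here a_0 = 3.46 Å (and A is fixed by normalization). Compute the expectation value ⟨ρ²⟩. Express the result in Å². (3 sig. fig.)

⟨ρ^2⟩ ≈ 89.8 Å^2

By definition ⟨ρ²⟩ = ∫ ρ^2 |Ψ(ρ)|² 4πρ² dρ.
Since the A² factors cancel between numerator and denominator, ⟨ρ²⟩ = 15·a_0^2/2.
With a_0 = 3.46, ⟨ρ^2⟩ = 89.79.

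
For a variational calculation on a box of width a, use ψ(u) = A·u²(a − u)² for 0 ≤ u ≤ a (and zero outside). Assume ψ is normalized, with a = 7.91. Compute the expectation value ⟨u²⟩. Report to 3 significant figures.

⟨u²⟩ = ∫ u^2 |ψ|² du over the full domain.
Since the A² factors cancel between numerator and denominator, ⟨u²⟩ = 3·a^2/11.
Putting a = 7.91 gives 17.06.

⟨u^2⟩ ≈ 17.1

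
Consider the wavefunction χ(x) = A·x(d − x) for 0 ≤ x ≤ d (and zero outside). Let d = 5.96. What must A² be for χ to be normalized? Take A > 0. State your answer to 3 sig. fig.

A^2 ≈ 0.00399

We need A² ∫|f|² dx = 1, taking the integral from 0 to d.
Expanding the polynomial and integrating term by term, carrying out the integral gives A² · d^5/30.
Substituting d = 5.96 gives A² = 0.003989, so A = 0.06316.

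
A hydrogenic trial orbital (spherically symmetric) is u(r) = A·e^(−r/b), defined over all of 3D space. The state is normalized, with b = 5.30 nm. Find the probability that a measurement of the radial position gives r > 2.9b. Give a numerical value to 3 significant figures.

P ≈ 0.0715

With dV = 4πr²dr, the probability is ∫|u|² dV over r > 2.9b.
A² is fixed by ∫₀^∞ 4πr²|u|² dr = 1, i.e. A² = (π·b^3)^(−1).
Let t = r/b; then A², 4π and the length scale all cancel, so P = ∫_{2.9}^{∞} t^2·e^(-2·t) dt ÷ ∫_{0}^{∞} t^2·e^(-2·t) dt.
An antiderivative of t^2·e^(-2·t) is -(2·t^2 + 2·t + 1)·e^(-2·t)/4; evaluating from 2.9 to ∞ gives 1181·e^(-29/5)/200, while the full integral is 1/4.
This evaluates to P = 0.07151.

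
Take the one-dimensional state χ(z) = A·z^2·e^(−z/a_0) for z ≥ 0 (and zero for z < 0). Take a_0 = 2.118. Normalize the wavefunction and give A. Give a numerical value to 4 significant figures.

We need A² ∫|f|² dz = 1, taking the integral from 0 to ∞.
Recall ∫₀^∞ z^m e^(−z/β) dz = m!·β^(m+1), ∫|χ|² dz = A²·(3·a_0^5/4).
Hence A² = 1/[3·a_0^5/4].
With a_0 = 2.118: A² = 0.031283 and A = 0.17687.

A ≈ 0.1769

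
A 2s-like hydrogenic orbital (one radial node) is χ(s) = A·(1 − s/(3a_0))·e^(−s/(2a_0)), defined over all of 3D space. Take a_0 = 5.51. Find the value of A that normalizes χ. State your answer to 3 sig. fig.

A ≈ 0.0267

We need A² ∫|f|² 4πs² ds = 1, taking the integral from 0 to ∞.
In 3D with spherical symmetry the volume element is 4πs² ds.
Recall ∫₀^∞ s^m e^(−s/β) ds = m!·β^(m+1), ∫|χ|² 4πs² ds = A²·(8·π·a_0^3/3).
Setting this equal to 1 gives A² = 1/(8·π·a_0^3/3).
With a_0 = 5.51: A² = 0.0007136 and A = 0.02671.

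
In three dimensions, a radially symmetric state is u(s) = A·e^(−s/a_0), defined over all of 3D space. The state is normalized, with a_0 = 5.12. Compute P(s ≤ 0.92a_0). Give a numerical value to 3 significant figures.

P ≈ 0.280

With dV = 4πs²ds, the probability is ∫|u|² dV over s ≤ 0.92a_0.
The full normalization integral is A²·[π·a_0^3] = 1, fixing A².
In terms of t = s/a_0 (A², 4π and the length scale all cancel between numerator and denominator), P = [∫_{0}^{0.92} t^2·e^(-2·t) dt] / [∫_{0}^{∞} t^2·e^(-2·t) dt].
Using ∫ t^2·e^(-2·t) dt = -(2·t^2 + 2·t + 1)·e^(-2·t)/4, the numerator is 1/4 - 2833·e^(-46/25)/2500 and the denominator is 1/4.
Taking the ratio yields P = 0.2801.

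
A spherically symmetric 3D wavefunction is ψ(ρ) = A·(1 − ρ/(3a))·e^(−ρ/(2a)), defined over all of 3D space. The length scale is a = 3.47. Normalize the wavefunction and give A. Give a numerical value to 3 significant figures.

Require ∫ |ψ|² 4πρ² dρ = 1 over the whole domain.
In 3D with spherical symmetry the volume element is 4πρ² dρ.
With ∫₀^∞ ρ^4 e^(−αρ) dρ = 4!/α^5, carrying out the integral gives A² · 8·π·a^3/3.
Hence A² = 1/[8·π·a^3/3].
With a = 3.47: A² = 0.002857 and A = 0.05345.

A ≈ 0.0534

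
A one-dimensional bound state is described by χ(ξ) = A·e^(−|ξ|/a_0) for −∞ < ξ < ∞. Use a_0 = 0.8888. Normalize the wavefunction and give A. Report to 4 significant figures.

Normalization requires ∫|χ|² dξ = 1, integrated from −∞ to ∞.
Using ∫₀^∞ ξⁿ e^(−αξ) dξ = n!/αⁿ⁺¹, carrying out the integral gives A² · a_0.
So A² = (a_0)^(−1).
Substituting a_0 = 0.8888 gives A² = 1.1251, so A = 1.0607.

A ≈ 1.061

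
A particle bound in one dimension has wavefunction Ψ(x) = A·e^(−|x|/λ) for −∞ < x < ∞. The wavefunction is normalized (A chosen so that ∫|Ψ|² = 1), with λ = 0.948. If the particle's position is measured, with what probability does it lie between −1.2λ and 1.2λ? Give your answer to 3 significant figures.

The probability is P = ∫ |Ψ|² dx over [−1.2λ, 1.2λ].
The normalization integral ∫|Ψ|²dx over the whole domain equals λ·A², and A² cancels in the ratio.
Both integrals are even about x = 0, so only the x ≥ 0 halves are needed (the factors of 2 cancel). Let u = x/λ; then A² and the length scale cancel, so P = ∫_{0}^{1.2} e^(-2·u) du ÷ ∫_{0}^{∞} e^(-2·u) du.
With ∫ e^(-2·u) du = -e^(-2·u)/2 + C, the region integral is 1/2 - e^(-12/5)/2 and the full one is 1/2.
Evaluating gives P = 0.9093.

P ≈ 0.909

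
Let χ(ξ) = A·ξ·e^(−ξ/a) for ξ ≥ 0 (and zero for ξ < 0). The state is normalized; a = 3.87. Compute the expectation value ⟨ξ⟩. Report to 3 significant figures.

By definition ⟨ξ⟩ = ∫ ξ |χ(ξ)|² dξ.
Recall ∫₀^∞ ξ^m e^(−ξ/β) dξ = m!·β^(m+1), the ratio of the moment integral to the normalization integral gives ⟨ξ⟩ = 3·a/2.
Putting a = 3.87 gives 5.805.

⟨ξ⟩ ≈ 5.81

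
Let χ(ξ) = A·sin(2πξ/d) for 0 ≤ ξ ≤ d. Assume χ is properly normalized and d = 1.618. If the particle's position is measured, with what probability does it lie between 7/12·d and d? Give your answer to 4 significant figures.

P ≈ 0.4856

The probability is P = ∫ |χ|² dξ over [7/12·d, d].
The normalization integral ∫|χ|²dξ over the whole domain equals d/2·A², and A² cancels in the ratio.
Substituting u = ξ/d, A² and the length scale cancel in the ratio: P = ∫_{7/12}^{1} sin(2·π·u)^2 du / ∫_{0}^{1} sin(2·π·u)^2 du.
An antiderivative of sin(2·π·u)^2 is u/2 - sin(4·π·u)/(8·π); evaluating from 7/12 to 1 gives √(3)/(16·π) + 5/24, while the full integral is 1/2.
Evaluating gives P = √(3)/(8·π) + 5/12.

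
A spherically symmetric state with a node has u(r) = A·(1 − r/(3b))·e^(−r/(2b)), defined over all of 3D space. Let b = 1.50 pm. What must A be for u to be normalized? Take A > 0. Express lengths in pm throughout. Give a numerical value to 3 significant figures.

A ≈ 0.188 pm^(-3/2)

The normalization condition is ∫|u|² 4πr² dr = 1 from 0 to ∞.
Carrying out the integral gives A² · 8·π·b^3/3.
Setting this equal to 1 gives A² = 1/(8·π·b^3/3).
Substituting b = 1.50 gives A² = 0.03537, so A = 0.1881.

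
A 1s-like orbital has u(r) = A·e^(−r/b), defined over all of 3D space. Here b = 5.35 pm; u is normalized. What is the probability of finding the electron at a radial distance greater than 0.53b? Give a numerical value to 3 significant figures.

P = ∫ |u|² 4πr² dr over r > 0.53b.
The full normalization integral is A²·[π·b^3] = 1, fixing A².
Let t = r/b; then A², 4π and the length scale all cancel, so P = ∫_{0.53}^{∞} t^2·e^(-2·t) dt ÷ ∫_{0}^{∞} t^2·e^(-2·t) dt.
Using ∫ t^2·e^(-2·t) dt = -(2·t^2 + 2·t + 1)·e^(-2·t)/4, the numerator is ≈ 0.22708 and the denominator is 1/4.
This evaluates to P = 0.9083.

P ≈ 0.908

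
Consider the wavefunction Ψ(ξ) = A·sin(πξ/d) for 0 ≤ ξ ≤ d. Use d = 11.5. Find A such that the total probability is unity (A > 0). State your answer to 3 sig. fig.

The normalization condition is ∫|Ψ|² dξ = 1 from 0 to d.
The integral (without the A² prefactor) comes out to d/2.
With d = 11.5: A² = 0.1739 and A = 0.4170.

A ≈ 0.417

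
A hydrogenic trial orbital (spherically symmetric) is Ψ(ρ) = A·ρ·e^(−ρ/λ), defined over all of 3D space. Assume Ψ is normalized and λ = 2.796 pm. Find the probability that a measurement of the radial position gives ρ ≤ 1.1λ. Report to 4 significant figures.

P ≈ 0.07250

With dV = 4πρ²dρ, the probability is ∫|Ψ|² dV over ρ ≤ 1.1λ.
The full normalization integral is A²·[3·π·λ^5] = 1, fixing A².
In terms of u = ρ/λ (A², 4π and the length scale all cancel between numerator and denominator), P = [∫_{0}^{1.1} u^4·e^(-2·u) du] / [∫_{0}^{∞} u^4·e^(-2·u) du].
With ∫ u^4·e^(-2·u) du = -(u^4/2 + u^3 + 3·u^2/2 + 3·u/2 + 3/4)·e^(-2·u) + C, the region integral is ≈ 0.0543722 and the full one is 3/4.
Taking the ratio yields P = 0.072496.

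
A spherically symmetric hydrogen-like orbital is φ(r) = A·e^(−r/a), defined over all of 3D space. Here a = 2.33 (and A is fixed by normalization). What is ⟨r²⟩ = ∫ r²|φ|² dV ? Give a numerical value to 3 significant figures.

The expectation value is the |φ|²-weighted average of r^2: ∫ r^2|φ|² 4πr² dr.
The ratio of the moment integral to the normalization integral gives ⟨r²⟩ = 3·a^2.
Putting a = 2.33 gives 16.29.

⟨r^2⟩ ≈ 16.3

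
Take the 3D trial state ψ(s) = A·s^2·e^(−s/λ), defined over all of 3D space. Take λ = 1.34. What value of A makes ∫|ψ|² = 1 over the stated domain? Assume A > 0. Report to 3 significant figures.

A ≈ 0.0427

Normalization requires ∫|ψ|² 4πs² ds = 1, integrated from 0 to ∞.
In 3D with spherical symmetry the volume element is 4πs² ds.
Carrying out the integral gives A² · 45·π·λ^7/2.
Hence A² = 1/[45·π·λ^7/2].
Substituting λ = 1.34 gives A² = 0.001824, so A = 0.04270.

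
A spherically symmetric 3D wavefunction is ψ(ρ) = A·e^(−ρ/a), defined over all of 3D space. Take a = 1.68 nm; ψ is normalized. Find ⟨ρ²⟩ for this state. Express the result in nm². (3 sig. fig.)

By definition ⟨ρ²⟩ = ∫ ρ^2 |ψ(ρ)|² 4πρ² dρ.
The ratio of the moment integral to the normalization integral gives ⟨ρ²⟩ = 3·a^2.
Putting a = 1.68 gives 8.467.

⟨ρ^2⟩ ≈ 8.47 nm^2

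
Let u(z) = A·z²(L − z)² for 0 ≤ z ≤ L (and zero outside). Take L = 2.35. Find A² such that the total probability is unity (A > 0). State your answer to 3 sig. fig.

A^2 ≈ 0.288

Normalization requires ∫|u|² dz = 1, integrated from 0 to L.
Expanding the polynomial and integrating term by term, the integral (without the A² prefactor) comes out to L^9/630.
Substituting L = 2.35 gives A² = 0.2882, so A = 0.5369.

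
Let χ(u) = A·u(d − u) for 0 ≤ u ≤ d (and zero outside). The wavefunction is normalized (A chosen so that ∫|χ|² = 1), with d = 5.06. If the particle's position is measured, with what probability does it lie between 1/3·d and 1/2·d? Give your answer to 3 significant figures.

P ≈ 0.290

The probability is P = ∫ |χ|² du over [1/3·d, 1/2·d].
The normalization integral ∫|χ|²du over the whole domain equals d^5/30·A², and A² cancels in the ratio.
In terms of t = u/d (A² and the length scale cancel between numerator and denominator), P = [∫_{1/3}^{1/2} t^2·(1 - t)^2 dt] / [∫_{0}^{1} t^2·(1 - t)^2 dt].
An antiderivative of t^2·(1 - t)^2 is t^3·(6·t^2 - 15·t + 10)/30; evaluating from 1/3 to 1/2 gives 47/4860, while the full integral is 1/30.
Evaluating gives P = 47/162.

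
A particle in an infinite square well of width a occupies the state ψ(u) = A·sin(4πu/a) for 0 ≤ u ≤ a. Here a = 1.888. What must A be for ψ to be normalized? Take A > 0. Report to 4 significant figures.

Require ∫ |ψ|² du = 1 over the whole domain.
With ∫₀^a sin²(nπu/a) du = a/2, with ψ = A·sin(4πu/a), the integral evaluates to A²·[a/2].
Setting this equal to 1 gives A² = 1/(a/2).
With a = 1.888: A² = 1.0593 and A = 1.0292.

A ≈ 1.029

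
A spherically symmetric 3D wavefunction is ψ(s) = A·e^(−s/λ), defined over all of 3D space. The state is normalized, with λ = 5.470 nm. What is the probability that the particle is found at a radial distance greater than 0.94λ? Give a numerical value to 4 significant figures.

P ≈ 0.7091

P = ∫ |ψ|² 4πs² ds over s > 0.94λ.
A² is fixed by ∫₀^∞ 4πs²|ψ|² ds = 1, i.e. A² = (π·λ^3)^(−1).
In terms of u = s/λ (A², 4π and the length scale all cancel between numerator and denominator), P = [∫_{0.94}^{∞} u^2·e^(-2·u) du] / [∫_{0}^{∞} u^2·e^(-2·u) du].
An antiderivative of u^2·e^(-2·u) is -(2·u^2 + 2·u + 1)·e^(-2·u)/4; evaluating from 0.94 to ∞ gives 5809·e^(-47/25)/5000, while the full integral is 1/4.
The region integral divided by the full integral gives P = 0.70912.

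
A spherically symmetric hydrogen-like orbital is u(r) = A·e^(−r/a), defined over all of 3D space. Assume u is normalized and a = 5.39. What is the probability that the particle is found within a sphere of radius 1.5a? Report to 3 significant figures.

With dV = 4πr²dr, the probability is ∫|u|² dV over r ≤ 1.5a.
A² is fixed by ∫₀^∞ 4πr²|u|² dr = 1, i.e. A² = (π·a^3)^(−1).
In terms of t = r/a (A², 4π and the length scale all cancel between numerator and denominator), P = [∫_{0}^{1.5} t^2·e^(-2·t) dt] / [∫_{0}^{∞} t^2·e^(-2·t) dt].
With ∫ t^2·e^(-2·t) dt = -(2·t^2 + 2·t + 1)·e^(-2·t)/4 + C, the region integral is 1/4 - 17·e^(-3)/8 and the full one is 1/4.
The region integral divided by the full integral gives P = 0.5768.

P ≈ 0.577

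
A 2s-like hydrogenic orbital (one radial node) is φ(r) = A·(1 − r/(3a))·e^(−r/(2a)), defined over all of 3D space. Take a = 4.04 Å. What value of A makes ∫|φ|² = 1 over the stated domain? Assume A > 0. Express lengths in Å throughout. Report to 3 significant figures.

A ≈ 0.0425 Å^(-3/2)

We need A² ∫|f|² 4πr² dr = 1, taking the integral from 0 to ∞.
In 3D with spherical symmetry the volume element is 4πr² dr.
∫|φ|² 4πr² dr = A²·(8·π·a^3/3).
So A² = (8·π·a^3/3)^(−1).
With a = 4.04: A² = 0.001810 and A = 0.04255.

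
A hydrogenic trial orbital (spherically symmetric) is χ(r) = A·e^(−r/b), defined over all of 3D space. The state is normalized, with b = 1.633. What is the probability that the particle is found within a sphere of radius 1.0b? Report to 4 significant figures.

Integrate the radial probability density 4πr²|χ|² over r ≤ 1.0b.
Normalization gives A² = 1/(π·b^3).
In terms of u = r/b (A², 4π and the length scale all cancel between numerator and denominator), P = [∫_{0}^{1.0} u^2·e^(-2·u) du] / [∫_{0}^{∞} u^2·e^(-2·u) du].
An antiderivative of u^2·e^(-2·u) is -(2·u^2 + 2·u + 1)·e^(-2·u)/4; evaluating from 0 to 1.0 gives 1/4 - 5·e^(-2)/4, while the full integral is 1/4.
The region integral divided by the full integral gives P = 0.32332.

P ≈ 0.3233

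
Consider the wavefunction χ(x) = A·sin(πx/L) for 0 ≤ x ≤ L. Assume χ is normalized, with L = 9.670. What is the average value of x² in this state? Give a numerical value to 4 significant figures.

⟨x^2⟩ ≈ 26.43

⟨x²⟩ = ∫ x^2 |χ|² dx over the full domain.
With ∫₀^L sin²(nπx/L) dx = L/2, the ratio of the moment integral to the normalization integral gives ⟨x²⟩ = -L^2/(2·π^2) + L^2/3.
With L = 9.670, ⟨x^2⟩ = 26.432.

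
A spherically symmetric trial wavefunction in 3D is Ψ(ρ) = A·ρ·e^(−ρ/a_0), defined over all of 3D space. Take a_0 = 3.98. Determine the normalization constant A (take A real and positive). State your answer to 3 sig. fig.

A ≈ 0.0103

The normalization condition is ∫|Ψ|² 4πρ² dρ = 1 from 0 to ∞.
In 3D with spherical symmetry the volume element is 4πρ² dρ.
With Ψ = A·ρ·e^(−ρ/a_0), the integral evaluates to A²·[3·π·a_0^5].
Setting this equal to 1 gives A² = 1/(3·π·a_0^5).
With a_0 = 3.98: A² = 0.0001062 and A = 0.01031.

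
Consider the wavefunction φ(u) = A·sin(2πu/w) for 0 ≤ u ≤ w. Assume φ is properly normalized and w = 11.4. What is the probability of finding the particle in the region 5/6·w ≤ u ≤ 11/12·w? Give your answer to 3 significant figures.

|φ|² is the probability density, so P = ∫_{5/6·w}^{11/12·w} |φ|² du.
The normalization integral ∫|φ|²du over the whole domain equals w/2·A², and A² cancels in the ratio.
Let t = u/w; then A² and the length scale cancel, so P = ∫_{5/6}^{11/12} sin(2·π·t)^2 dt ÷ ∫_{0}^{1} sin(2·π·t)^2 dt.
An antiderivative of sin(2·π·t)^2 is t/2 - sin(4·π·t)/(8·π); evaluating from 5/6 to 11/12 gives 1/24, while the full integral is 1/2.
Taking the ratio, P = 1/12.

P ≈ 0.0833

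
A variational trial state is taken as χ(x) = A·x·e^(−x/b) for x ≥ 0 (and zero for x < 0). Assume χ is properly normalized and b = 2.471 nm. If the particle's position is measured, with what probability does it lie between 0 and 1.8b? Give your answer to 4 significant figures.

The probability is P = ∫ |χ|² dx over [0, 1.8b].
Since A² = 1/(b^3/4), this is the region integral divided by the full normalization integral.
Let u = x/b; then A² and the length scale cancel, so P = ∫_{0}^{1.8} u^2·e^(-2·u) du ÷ ∫_{0}^{∞} u^2·e^(-2·u) du.
An antiderivative of u^2·e^(-2·u) is -(2·u^2 + 2·u + 1)·e^(-2·u)/4; evaluating from 0 to 1.8 gives 1/4 - 277·e^(-18/5)/100, while the full integral is 1/4.
The result is P = 0.69725.

P ≈ 0.6973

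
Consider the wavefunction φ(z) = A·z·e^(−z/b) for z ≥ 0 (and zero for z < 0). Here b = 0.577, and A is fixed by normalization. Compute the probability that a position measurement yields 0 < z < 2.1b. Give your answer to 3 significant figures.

|φ|² is the probability density, so P = ∫_{0}^{2.1b} |φ|² dz.
Since A² = 1/(b^3/4), this is the region integral divided by the full normalization integral.
In terms of u = z/b (A² and the length scale cancel between numerator and denominator), P = [∫_{0}^{2.1} u^2·e^(-2·u) du] / [∫_{0}^{∞} u^2·e^(-2·u) du].
With ∫ u^2·e^(-2·u) du = -(2·u^2 + 2·u + 1)·e^(-2·u)/4 + C, the region integral is 1/4 - 701·e^(-21/5)/200 and the full one is 1/4.
This works out to P = 0.7898.

P ≈ 0.790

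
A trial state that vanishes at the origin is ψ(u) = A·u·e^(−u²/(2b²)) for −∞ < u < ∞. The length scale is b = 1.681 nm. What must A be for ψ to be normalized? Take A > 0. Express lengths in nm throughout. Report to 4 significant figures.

The normalization condition is ∫|ψ|² du = 1 from −∞ to ∞.
The integral (without the A² prefactor) comes out to √(π)·b^3/2.
So A² = (√(π)·b^3/2)^(−1).
Substituting b = 1.681 gives A² = 0.23755, so A = 0.48739.

A ≈ 0.4874 nm^(-3/2)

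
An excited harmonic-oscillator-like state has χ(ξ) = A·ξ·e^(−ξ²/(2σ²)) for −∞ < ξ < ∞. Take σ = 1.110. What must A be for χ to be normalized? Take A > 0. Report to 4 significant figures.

The normalization condition is ∫|χ|² dξ = 1 from −∞ to ∞.
Differentiating ∫e^(−αξ²) dξ = √(π/α) under α to get the higher moments, carrying out the integral gives A² · √(π)·σ^3/2.
Plugging in σ = 1.110 yields A = 0.90833.

A ≈ 0.9083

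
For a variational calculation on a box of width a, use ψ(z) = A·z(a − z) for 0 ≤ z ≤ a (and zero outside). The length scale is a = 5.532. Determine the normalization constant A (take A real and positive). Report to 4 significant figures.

Normalization requires ∫|ψ|² dz = 1, integrated from 0 to a.
With ψ = A·z(a − z), the integral evaluates to A²·[a^5/30].
So A² = (a^5/30)^(−1).
With a = 5.532: A² = 0.0057904 and A = 0.076095.

A ≈ 0.07609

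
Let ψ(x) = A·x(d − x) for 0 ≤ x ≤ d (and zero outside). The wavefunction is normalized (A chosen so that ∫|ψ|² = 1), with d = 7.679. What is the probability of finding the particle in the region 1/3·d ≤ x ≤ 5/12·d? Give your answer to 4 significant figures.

P ≈ 0.1367

|ψ|² is the probability density, so P = ∫_{1/3·d}^{5/12·d} |ψ|² dx.
The normalization integral ∫|ψ|²dx over the whole domain equals d^5/30·A², and A² cancels in the ratio.
Substituting u = x/d, A² and the length scale cancel in the ratio: P = ∫_{1/3}^{5/12} u^2·(1 - u)^2 du / ∫_{0}^{1} u^2·(1 - u)^2 du.
With ∫ u^2·(1 - u)^2 du = u^3·(6·u^2 - 15·u + 10)/30 + C, the region integral is ≈ 0.00455810 and the full one is 1/30.
Evaluating gives P = 0.13674.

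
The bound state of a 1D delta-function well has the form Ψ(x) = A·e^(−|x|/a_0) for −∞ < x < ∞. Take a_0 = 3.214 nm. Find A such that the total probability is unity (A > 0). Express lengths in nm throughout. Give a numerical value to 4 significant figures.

Normalization requires ∫|Ψ|² dx = 1, integrated from −∞ to ∞.
With Ψ = A·e^(−|x|/a_0), the integral evaluates to A²·[a_0].
Substituting a_0 = 3.214 gives A² = 0.31114, so A = 0.55780.

A ≈ 0.5578 nm^(-1/2)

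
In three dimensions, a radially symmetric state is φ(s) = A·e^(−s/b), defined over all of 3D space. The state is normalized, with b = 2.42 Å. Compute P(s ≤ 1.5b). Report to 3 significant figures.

With dV = 4πs²ds, the probability is ∫|φ|² dV over s ≤ 1.5b.
Normalization gives A² = 1/(π·b^3).
Substituting u = s/b, A², 4π and the length scale all cancel in the ratio: P = ∫_{0}^{1.5} u^2·e^(-2·u) du / ∫_{0}^{∞} u^2·e^(-2·u) du.
An antiderivative of u^2·e^(-2·u) is -(2·u^2 + 2·u + 1)·e^(-2·u)/4; evaluating from 0 to 1.5 gives 1/4 - 17·e^(-3)/8, while the full integral is 1/4.
The region integral divided by the full integral gives P = 0.5768.

P ≈ 0.577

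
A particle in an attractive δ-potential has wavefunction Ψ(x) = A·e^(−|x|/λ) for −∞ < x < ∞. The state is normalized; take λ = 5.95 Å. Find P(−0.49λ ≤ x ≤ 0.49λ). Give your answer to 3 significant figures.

P ≈ 0.625

The probability is P = ∫ |Ψ|² dx over [−0.49λ, 0.49λ].
The normalization integral ∫|Ψ|²dx over the whole domain equals λ·A², and A² cancels in the ratio.
By symmetry take twice the x ≥ 0 contribution in numerator and denominator; the 2's cancel. Substituting u = x/λ, A² and the length scale cancel in the ratio: P = ∫_{0}^{0.49} e^(-2·u) du / ∫_{0}^{∞} e^(-2·u) du.
With ∫ e^(-2·u) du = -e^(-2·u)/2 + C, the region integral is 1/2 - e^(-49/50)/2 and the full one is 1/2.
Taking the ratio, P = 0.6247.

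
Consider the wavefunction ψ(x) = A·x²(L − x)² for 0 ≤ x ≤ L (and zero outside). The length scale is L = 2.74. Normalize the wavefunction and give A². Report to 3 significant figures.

Normalization requires ∫|ψ|² dx = 1, integrated from 0 to L.
Expanding the polynomial and integrating term by term, the integral (without the A² prefactor) comes out to L^9/630.
So A² = (L^9/630)^(−1).
Substituting L = 2.74 gives A² = 0.07237, so A = 0.2690.

A^2 ≈ 0.0724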